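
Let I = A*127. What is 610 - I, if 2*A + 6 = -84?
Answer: 6325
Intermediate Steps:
A = -45 (A = -3 + (1/2)*(-84) = -3 - 42 = -45)
I = -5715 (I = -45*127 = -5715)
610 - I = 610 - 1*(-5715) = 610 + 5715 = 6325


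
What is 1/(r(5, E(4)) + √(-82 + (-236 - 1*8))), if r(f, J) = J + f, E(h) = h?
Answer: 9/407 - I*√326/407 ≈ 0.022113 - 0.044362*I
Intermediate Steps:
1/(r(5, E(4)) + √(-82 + (-236 - 1*8))) = 1/((4 + 5) + √(-82 + (-236 - 1*8))) = 1/(9 + √(-82 + (-236 - 8))) = 1/(9 + √(-82 - 244)) = 1/(9 + √(-326)) = 1/(9 + I*√326)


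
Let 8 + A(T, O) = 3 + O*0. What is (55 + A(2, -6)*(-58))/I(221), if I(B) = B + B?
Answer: 345/442 ≈ 0.78054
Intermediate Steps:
A(T, O) = -5 (A(T, O) = -8 + (3 + O*0) = -8 + (3 + 0) = -8 + 3 = -5)
I(B) = 2*B
(55 + A(2, -6)*(-58))/I(221) = (55 - 5*(-58))/((2*221)) = (55 + 290)/442 = 345*(1/442) = 345/442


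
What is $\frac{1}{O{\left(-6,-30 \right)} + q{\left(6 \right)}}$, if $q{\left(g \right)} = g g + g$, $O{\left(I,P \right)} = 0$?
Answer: $\frac{1}{42} \approx 0.02381$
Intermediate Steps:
$q{\left(g \right)} = g + g^{2}$ ($q{\left(g \right)} = g^{2} + g = g + g^{2}$)
$\frac{1}{O{\left(-6,-30 \right)} + q{\left(6 \right)}} = \frac{1}{0 + 6 \left(1 + 6\right)} = \frac{1}{0 + 6 \cdot 7} = \frac{1}{0 + 42} = \frac{1}{42}$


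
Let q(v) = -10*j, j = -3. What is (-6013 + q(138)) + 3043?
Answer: -2940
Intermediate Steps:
q(v) = 30 (q(v) = -10*(-3) = 30)
(-6013 + q(138)) + 3043 = (-6013 + 30) + 3043 = -5983 + 3043 = -2940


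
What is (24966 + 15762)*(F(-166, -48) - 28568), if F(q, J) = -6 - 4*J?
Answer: -1155942096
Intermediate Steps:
(24966 + 15762)*(F(-166, -48) - 28568) = (24966 + 15762)*((-6 - 4*(-48)) - 28568) = 40728*((-6 + 192) - 28568) = 40728*(186 - 28568) = 40728*(-28382) = -1155942096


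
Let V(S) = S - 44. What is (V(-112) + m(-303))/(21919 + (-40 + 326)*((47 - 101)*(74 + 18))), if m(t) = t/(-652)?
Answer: 14487/130300244 ≈ 0.00011118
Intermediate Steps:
V(S) = -44 + S
m(t) = -t/652 (m(t) = t*(-1/652) = -t/652)
(V(-112) + m(-303))/(21919 + (-40 + 326)*((47 - 101)*(74 + 18))) = ((-44 - 112) - 1/652*(-303))/(21919 + (-40 + 326)*((47 - 101)*(74 + 18))) = (-156 + 303/652)/(21919 + 286*(-54*92)) = -101409/(652*(21919 + 286*(-4968))) = -101409/(652*(21919 - 1420848)) = -101409/652/(-1398929) = -101409/652*(-1/1398929) = 14487/130300244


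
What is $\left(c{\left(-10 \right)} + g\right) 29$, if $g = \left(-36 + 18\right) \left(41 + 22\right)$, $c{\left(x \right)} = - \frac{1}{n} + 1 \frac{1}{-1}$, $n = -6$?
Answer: $- \frac{197461}{6} \approx -32910.0$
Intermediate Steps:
$c{\left(x \right)} = - \frac{5}{6}$ ($c{\left(x \right)} = - \frac{1}{-6} + 1 \frac{1}{-1} = \left(-1\right) \left(- \frac{1}{6}\right) + 1 \left(-1\right) = \frac{1}{6} - 1 = - \frac{5}{6}$)
$g = -1134$ ($g = \left(-18\right) 63 = -1134$)
$\left(c{\left(-10 \right)} + g\right) 29 = \left(- \frac{5}{6} - 1134\right) 29 = \left(- \frac{6809}{6}\right) 29 = - \frac{197461}{6}$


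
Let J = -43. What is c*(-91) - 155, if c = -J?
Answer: -4068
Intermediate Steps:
c = 43 (c = -1*(-43) = 43)
c*(-91) - 155 = 43*(-91) - 155 = -3913 - 155 = -4068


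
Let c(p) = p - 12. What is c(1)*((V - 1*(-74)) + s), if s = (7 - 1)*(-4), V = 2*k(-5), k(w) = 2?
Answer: -594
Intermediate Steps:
c(p) = -12 + p
V = 4 (V = 2*2 = 4)
s = -24 (s = 6*(-4) = -24)
c(1)*((V - 1*(-74)) + s) = (-12 + 1)*((4 - 1*(-74)) - 24) = -11*((4 + 74) - 24) = -11*(78 - 24) = -11*54 = -594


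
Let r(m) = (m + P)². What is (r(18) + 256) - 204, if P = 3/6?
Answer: 1577/4 ≈ 394.25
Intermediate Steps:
P = ½ (P = 3*(⅙) = ½ ≈ 0.50000)
r(m) = (½ + m)² (r(m) = (m + ½)² = (½ + m)²)
(r(18) + 256) - 204 = ((1 + 2*18)²/4 + 256) - 204 = ((1 + 36)²/4 + 256) - 204 = ((¼)*37² + 256) - 204 = ((¼)*1369 + 256) - 204 = (1369/4 + 256) - 204 = 2393/4 - 204 = 1577/4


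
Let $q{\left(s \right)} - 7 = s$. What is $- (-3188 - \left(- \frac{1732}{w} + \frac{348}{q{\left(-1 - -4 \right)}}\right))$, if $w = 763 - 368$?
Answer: $\frac{1271274}{395} \approx 3218.4$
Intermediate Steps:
$q{\left(s \right)} = 7 + s$
$w = 395$
$- (-3188 - \left(- \frac{1732}{w} + \frac{348}{q{\left(-1 - -4 \right)}}\right)) = - (-3188 + \left(- \frac{348}{7 - -3} + \frac{1732}{395}\right)) = - (-3188 + \left(- \frac{348}{7 + \left(-1 + 4\right)} + 1732 \cdot \frac{1}{395}\right)) = - (-3188 + \left(- \frac{348}{7 + 3} + \frac{1732}{395}\right)) = - (-3188 + \left(- \frac{348}{10} + \frac{1732}{395}\right)) = - (-3188 + \left(\left(-348\right) \frac{1}{10} + \frac{1732}{395}\right)) = - (-3188 + \left(- \frac{174}{5} + \frac{1732}{395}\right)) = - (-3188 - \frac{12014}{395}) = \left(-1\right) \left(- \frac{1271274}{395}\right) = \frac{1271274}{395}$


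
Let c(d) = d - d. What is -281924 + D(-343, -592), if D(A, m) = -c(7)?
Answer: -281924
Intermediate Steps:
c(d) = 0
D(A, m) = 0 (D(A, m) = -1*0 = 0)
-281924 + D(-343, -592) = -281924 + 0 = -281924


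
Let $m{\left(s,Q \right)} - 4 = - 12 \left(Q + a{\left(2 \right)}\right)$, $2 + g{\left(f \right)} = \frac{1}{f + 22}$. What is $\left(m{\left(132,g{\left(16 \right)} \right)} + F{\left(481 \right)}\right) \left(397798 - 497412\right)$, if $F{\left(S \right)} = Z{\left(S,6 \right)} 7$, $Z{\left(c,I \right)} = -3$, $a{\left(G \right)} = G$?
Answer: $\frac{32773006}{19} \approx 1.7249 \cdot 10^{6}$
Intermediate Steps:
$g{\left(f \right)} = -2 + \frac{1}{22 + f}$ ($g{\left(f \right)} = -2 + \frac{1}{f + 22} = -2 + \frac{1}{22 + f}$)
$m{\left(s,Q \right)} = -20 - 12 Q$ ($m{\left(s,Q \right)} = 4 - 12 \left(Q + 2\right) = 4 - 12 \left(2 + Q\right) = 4 - \left(24 + 12 Q\right) = -20 - 12 Q$)
$F{\left(S \right)} = -21$ ($F{\left(S \right)} = \left(-3\right) 7 = -21$)
$\left(m{\left(132,g{\left(16 \right)} \right)} + F{\left(481 \right)}\right) \left(397798 - 497412\right) = \left(\left(-20 - 12 \frac{-43 - 32}{22 + 16}\right) - 21\right) \left(397798 - 497412\right) = \left(\left(-20 - 12 \frac{-43 - 32}{38}\right) - 21\right) \left(-99614\right) = \left(\left(-20 - 12 \cdot \frac{1}{38} \left(-75\right)\right) - 21\right) \left(-99614\right) = \left(\left(-20 - - \frac{450}{19}\right) - 21\right) \left(-99614\right) = \left(\left(-20 + \frac{450}{19}\right) - 21\right) \left(-99614\right) = \left(\frac{70}{19} - 21\right) \left(-99614\right) = \left(- \frac{329}{19}\right) \left(-99614\right) = \frac{32773006}{19}$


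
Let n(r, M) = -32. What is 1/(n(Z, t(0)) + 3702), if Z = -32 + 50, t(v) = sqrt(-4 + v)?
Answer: 1/3670 ≈ 0.00027248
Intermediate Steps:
Z = 18
1/(n(Z, t(0)) + 3702) = 1/(-32 + 3702) = 1/3670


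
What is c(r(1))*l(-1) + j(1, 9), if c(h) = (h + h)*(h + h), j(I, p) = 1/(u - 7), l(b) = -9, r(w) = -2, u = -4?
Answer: -1585/11 ≈ -144.09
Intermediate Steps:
j(I, p) = -1/11 (j(I, p) = 1/(-4 - 7) = 1/(-11) = -1/11)
c(h) = 4*h² (c(h) = (2*h)*(2*h) = 4*h²)
c(r(1))*l(-1) + j(1, 9) = (4*(-2)²)*(-9) - 1/11 = (4*4)*(-9) - 1/11 = 16*(-9) - 1/11 = -144 - 1/11 = -1585/11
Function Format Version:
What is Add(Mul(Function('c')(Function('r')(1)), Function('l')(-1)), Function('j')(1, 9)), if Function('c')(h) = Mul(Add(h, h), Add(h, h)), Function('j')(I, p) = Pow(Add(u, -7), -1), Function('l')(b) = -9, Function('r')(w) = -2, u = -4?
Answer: Rational(-1585, 11) ≈ -144.09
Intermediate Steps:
Function('j')(I, p) = Rational(-1, 11) (Function('j')(I, p) = Pow(Add(-4, -7), -1) = Pow(-11, -1) = Rational(-1, 11))
Function('c')(h) = Mul(4, Pow(h, 2)) (Function('c')(h) = Mul(Mul(2, h), Mul(2, h)) = Mul(4, Pow(h, 2)))
Add(Mul(Function('c')(Function('r')(1)), Function('l')(-1)), Function('j')(1, 9)) = Add(Mul(Mul(4, Pow(-2, 2)), -9), Rational(-1, 11)) = Add(Mul(Mul(4, 4), -9), Rational(-1, 11)) = Add(Mul(16, -9), Rational(-1, 11)) = Add(-144, Rational(-1, 11)) = Rational(-1585, 11)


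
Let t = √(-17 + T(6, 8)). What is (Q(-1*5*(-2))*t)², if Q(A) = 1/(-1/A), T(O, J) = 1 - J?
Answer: -2400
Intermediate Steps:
Q(A) = -A
t = 2*I*√6 (t = √(-17 + (1 - 1*8)) = √(-17 + (1 - 8)) = √(-17 - 7) = √(-24) = 2*I*√6 ≈ 4.899*I)
(Q(-1*5*(-2))*t)² = ((-(-1*5)*(-2))*(2*I*√6))² = ((-(-5)*(-2))*(2*I*√6))² = ((-1*10)*(2*I*√6))² = (-20*I*√6)² = -2400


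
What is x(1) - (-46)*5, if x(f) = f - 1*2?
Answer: 229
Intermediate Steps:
x(f) = -2 + f (x(f) = f - 2 = -2 + f)
x(1) - (-46)*5 = (-2 + 1) - (-46)*5 = -1 - 1*(-230) = -1 + 230 = 229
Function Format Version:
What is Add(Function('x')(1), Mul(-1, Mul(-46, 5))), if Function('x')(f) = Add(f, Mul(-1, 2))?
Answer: 229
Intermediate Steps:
Function('x')(f) = Add(-2, f) (Function('x')(f) = Add(f, -2) = Add(-2, f))
Add(Function('x')(1), Mul(-1, Mul(-46, 5))) = Add(Add(-2, 1), Mul(-1, Mul(-46, 5))) = Add(-1, Mul(-1, -230)) = Add(-1, 230) = 229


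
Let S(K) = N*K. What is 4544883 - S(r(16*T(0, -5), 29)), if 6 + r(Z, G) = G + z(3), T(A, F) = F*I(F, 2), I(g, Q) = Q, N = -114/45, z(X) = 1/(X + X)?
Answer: 204522376/45 ≈ 4.5449e+6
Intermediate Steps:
z(X) = 1/(2*X)
N = -38/15 (N = -114*1/45 = -38/15 ≈ -2.5333)
T(A, F) = 2*F (T(A, F) = F*2 = 2*F)
r(Z, G) = -35/6 + G (r(Z, G) = -6 + (G + (1/2)/3) = -6 + (G + (1/2)*(1/3)) = -6 + (G + 1/6) = -6 + (1/6 + G) = -35/6 + G)
S(K) = -38*K/15
4544883 - S(r(16*T(0, -5), 29)) = 4544883 - (-38)*(-35/6 + 29)/15 = 4544883 - (-38)*139/(15*6) = 4544883 - 1*(-2641/45) = 4544883 + 2641/45 = 204522376/45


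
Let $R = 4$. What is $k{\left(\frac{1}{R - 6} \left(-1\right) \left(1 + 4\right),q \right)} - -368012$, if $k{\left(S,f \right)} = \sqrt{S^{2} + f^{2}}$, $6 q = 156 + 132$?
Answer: $368012 + \frac{\sqrt{9241}}{2} \approx 3.6806 \cdot 10^{5}$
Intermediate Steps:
$q = 48$ ($q = \frac{156 + 132}{6} = \frac{1}{6} \cdot 288 = 48$)
$k{\left(\frac{1}{R - 6} \left(-1\right) \left(1 + 4\right),q \right)} - -368012 = \sqrt{\left(\frac{1}{4 - 6} \left(-1\right) \left(1 + 4\right)\right)^{2} + 48^{2}} - -368012 = \sqrt{\left(\frac{1}{-2} \left(-1\right) 5\right)^{2} + 2304} + 368012 = \sqrt{\left(\left(- \frac{1}{2}\right) \left(-1\right) 5\right)^{2} + 2304} + 368012 = \sqrt{\left(\frac{1}{2} \cdot 5\right)^{2} + 2304} + 368012 = \sqrt{\left(\frac{5}{2}\right)^{2} + 2304} + 368012 = \sqrt{\frac{25}{4} + 2304} + 368012 = \sqrt{\frac{9241}{4}} + 368012 = \frac{\sqrt{9241}}{2} + 368012 = 368012 + \frac{\sqrt{9241}}{2}$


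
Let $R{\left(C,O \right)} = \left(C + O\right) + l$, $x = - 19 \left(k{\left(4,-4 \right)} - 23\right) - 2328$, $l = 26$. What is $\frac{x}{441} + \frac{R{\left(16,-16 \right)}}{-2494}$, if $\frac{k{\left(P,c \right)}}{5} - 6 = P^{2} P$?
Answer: $- \frac{1184040}{61103} \approx -19.378$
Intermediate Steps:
$k{\left(P,c \right)} = 30 + 5 P^{3}$ ($k{\left(P,c \right)} = 30 + 5 P^{2} P = 30 + 5 P^{3}$)
$x = -8541$ ($x = - 19 \left(\left(30 + 5 \cdot 4^{3}\right) - 23\right) - 2328 = - 19 \left(\left(30 + 5 \cdot 64\right) - 23\right) - 2328 = - 19 \left(\left(30 + 320\right) - 23\right) - 2328 = - 19 \left(350 - 23\right) - 2328 = \left(-19\right) 327 - 2328 = -6213 - 2328 = -8541$)
$R{\left(C,O \right)} = 26 + C + O$ ($R{\left(C,O \right)} = \left(C + O\right) + 26 = 26 + C + O$)
$\frac{x}{441} + \frac{R{\left(16,-16 \right)}}{-2494} = - \frac{8541}{441} + \frac{26 + 16 - 16}{-2494} = \left(-8541\right) \frac{1}{441} + 26 \left(- \frac{1}{2494}\right) = - \frac{949}{49} - \frac{13}{1247} = - \frac{1184040}{61103}$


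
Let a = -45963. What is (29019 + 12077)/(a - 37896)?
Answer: -41096/83859 ≈ -0.49006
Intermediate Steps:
(29019 + 12077)/(a - 37896) = (29019 + 12077)/(-45963 - 37896) = 41096/(-83859) = 41096*(-1/83859) = -41096/83859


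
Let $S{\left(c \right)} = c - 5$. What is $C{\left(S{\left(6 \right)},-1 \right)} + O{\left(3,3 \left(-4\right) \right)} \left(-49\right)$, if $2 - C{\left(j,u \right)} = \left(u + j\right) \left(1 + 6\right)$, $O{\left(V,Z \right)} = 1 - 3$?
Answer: $100$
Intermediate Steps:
$O{\left(V,Z \right)} = -2$ ($O{\left(V,Z \right)} = 1 - 3 = -2$)
$S{\left(c \right)} = -5 + c$ ($S{\left(c \right)} = c - 5 = -5 + c$)
$C{\left(j,u \right)} = 2 - 7 j - 7 u$ ($C{\left(j,u \right)} = 2 - \left(u + j\right) \left(1 + 6\right) = 2 - \left(j + u\right) 7 = 2 - \left(7 j + 7 u\right) = 2 - 7 j - 7 u$)
$C{\left(S{\left(6 \right)},-1 \right)} + O{\left(3,3 \left(-4\right) \right)} \left(-49\right) = \left(2 - 7 \left(-5 + 6\right) - -7\right) - -98 = \left(2 - 7 + 7\right) + 98 = 2 + 98 = 100$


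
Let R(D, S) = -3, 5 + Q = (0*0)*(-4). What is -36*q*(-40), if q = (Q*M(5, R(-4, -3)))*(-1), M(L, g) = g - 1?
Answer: -28800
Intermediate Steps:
Q = -5 (Q = -5 + (0*0)*(-4) = -5 + 0*(-4) = -5 + 0 = -5)
M(L, g) = -1 + g
q = -20 (q = -5*(-1 - 3)*(-1) = -5*(-4)*(-1) = 20*(-1) = -20)
-36*q*(-40) = -36*(-20)*(-40) = 720*(-40) = -28800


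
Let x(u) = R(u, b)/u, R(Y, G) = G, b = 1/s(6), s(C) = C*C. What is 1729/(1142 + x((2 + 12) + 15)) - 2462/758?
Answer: -783534715/451862371 ≈ -1.7340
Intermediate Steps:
s(C) = C²
b = 1/36 (b = 1/(6²) = 1/36 ≈ 0.027778)
x(u) = 1/(36*u)
1729/(1142 + x((2 + 12) + 15)) - 2462/758 = 1729/(1142 + 1/(36*((2 + 12) + 15))) - 2462/758 = 1729/(1142 + 1/(36*(14 + 15))) - 2462*1/758 = 1729/(1142 + (1/36)/29) - 1231/379 = 1729/(1142 + (1/36)*(1/29)) - 1231/379 = 1729/(1142 + 1/1044) - 1231/379 = 1729/(1192249/1044) - 1231/379 = 1729*(1044/1192249) - 1231/379 = 1805076/1192249 - 1231/379 = -783534715/451862371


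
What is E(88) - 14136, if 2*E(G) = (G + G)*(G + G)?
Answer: 1352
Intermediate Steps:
E(G) = 2*G² (E(G) = ((G + G)*(G + G))/2 = ((2*G)*(2*G))/2 = (4*G²)/2 = 2*G²)
E(88) - 14136 = 2*88² - 14136 = 2*7744 - 14136 = 15488 - 14136 = 1352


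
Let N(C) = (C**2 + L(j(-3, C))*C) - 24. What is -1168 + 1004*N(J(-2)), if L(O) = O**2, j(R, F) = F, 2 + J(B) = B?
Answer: -73456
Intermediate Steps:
J(B) = -2 + B
N(C) = -24 + C**2 + C**3 (N(C) = (C**2 + C**2*C) - 24 = (C**2 + C**3) - 24 = -24 + C**2 + C**3)
-1168 + 1004*N(J(-2)) = -1168 + 1004*(-24 + (-2 - 2)**2 + (-2 - 2)**3) = -1168 + 1004*(-24 + (-4)**2 + (-4)**3) = -1168 + 1004*(-24 + 16 - 64) = -1168 + 1004*(-72) = -1168 - 72288 = -73456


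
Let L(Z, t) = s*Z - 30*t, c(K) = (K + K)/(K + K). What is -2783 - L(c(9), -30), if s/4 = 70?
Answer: -3963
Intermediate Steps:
s = 280 (s = 4*70 = 280)
c(K) = 1 (c(K) = (2*K)/((2*K)) = (2*K)*(1/(2*K)) = 1)
L(Z, t) = -30*t + 280*Z (L(Z, t) = 280*Z - 30*t = -30*t + 280*Z)
-2783 - L(c(9), -30) = -2783 - (-30*(-30) + 280*1) = -2783 - (900 + 280) = -2783 - 1*1180 = -2783 - 1180 = -3963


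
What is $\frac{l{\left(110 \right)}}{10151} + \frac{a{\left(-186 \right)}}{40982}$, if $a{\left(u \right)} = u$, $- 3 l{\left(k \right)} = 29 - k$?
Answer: $- \frac{12606}{6709811} \approx -0.0018787$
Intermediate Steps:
$l{\left(k \right)} = - \frac{29}{3} + \frac{k}{3}$ ($l{\left(k \right)} = - \frac{29 - k}{3} = - \frac{29}{3} + \frac{k}{3}$)
$\frac{l{\left(110 \right)}}{10151} + \frac{a{\left(-186 \right)}}{40982} = \frac{- \frac{29}{3} + \frac{1}{3} \cdot 110}{10151} - \frac{186}{40982} = \left(- \frac{29}{3} + \frac{110}{3}\right) \frac{1}{10151} - \frac{3}{661} = 27 \cdot \frac{1}{10151} - \frac{3}{661} = \frac{27}{10151} - \frac{3}{661} = - \frac{12606}{6709811}$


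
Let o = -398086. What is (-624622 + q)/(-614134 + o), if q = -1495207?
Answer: 2119829/1012220 ≈ 2.0942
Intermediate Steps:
(-624622 + q)/(-614134 + o) = (-624622 - 1495207)/(-614134 - 398086) = -2119829/(-1012220) = -2119829*(-1/1012220) = 2119829/1012220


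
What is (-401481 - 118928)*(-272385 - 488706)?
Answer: 396078606219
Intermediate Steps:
(-401481 - 118928)*(-272385 - 488706) = -520409*(-761091) = 396078606219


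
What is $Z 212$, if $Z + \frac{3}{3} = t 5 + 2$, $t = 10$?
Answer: $10812$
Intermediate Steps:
$Z = 51$ ($Z = -1 + \left(10 \cdot 5 + 2\right) = -1 + \left(50 + 2\right) = -1 + 52 = 51$)
$Z 212 = 51 \cdot 212 = 10812$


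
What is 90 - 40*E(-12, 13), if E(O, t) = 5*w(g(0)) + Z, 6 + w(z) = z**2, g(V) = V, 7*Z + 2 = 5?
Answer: 8910/7 ≈ 1272.9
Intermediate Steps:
Z = 3/7 (Z = -2/7 + (1/7)*5 = -2/7 + 5/7 = 3/7 ≈ 0.42857)
w(z) = -6 + z**2
E(O, t) = -207/7 (E(O, t) = 5*(-6 + 0**2) + 3/7 = 5*(-6 + 0) + 3/7 = 5*(-6) + 3/7 = -30 + 3/7 = -207/7)
90 - 40*E(-12, 13) = 90 - 40*(-207/7) = 90 + 8280/7 = 8910/7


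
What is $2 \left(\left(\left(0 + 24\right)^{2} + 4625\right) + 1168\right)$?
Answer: $12738$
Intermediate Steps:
$2 \left(\left(\left(0 + 24\right)^{2} + 4625\right) + 1168\right) = 2 \left(\left(24^{2} + 4625\right) + 1168\right) = 2 \left(\left(576 + 4625\right) + 1168\right) = 2 \left(5201 + 1168\right) = 2 \cdot 6369 = 12738$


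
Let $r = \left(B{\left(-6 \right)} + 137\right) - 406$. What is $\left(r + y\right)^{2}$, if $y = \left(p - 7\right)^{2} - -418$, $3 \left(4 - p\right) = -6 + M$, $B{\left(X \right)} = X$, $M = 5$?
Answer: $\frac{1825201}{81} \approx 22533.0$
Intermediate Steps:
$p = \frac{13}{3}$ ($p = 4 - \frac{-6 + 5}{3} = 4 - - \frac{1}{3} = 4 + \frac{1}{3} = \frac{13}{3} \approx 4.3333$)
$r = -275$ ($r = \left(-6 + 137\right) - 406 = 131 - 406 = -275$)
$y = \frac{3826}{9}$ ($y = \left(\frac{13}{3} - 7\right)^{2} - -418 = \left(- \frac{8}{3}\right)^{2} + 418 = \frac{64}{9} + 418 = \frac{3826}{9} \approx 425.11$)
$\left(r + y\right)^{2} = \left(-275 + \frac{3826}{9}\right)^{2} = \left(\frac{1351}{9}\right)^{2} = \frac{1825201}{81}$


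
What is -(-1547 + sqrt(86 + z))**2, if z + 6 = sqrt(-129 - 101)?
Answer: -(1547 - sqrt(80 + I*sqrt(230)))**2 ≈ -2.3655e+6 + 2596.3*I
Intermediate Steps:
z = -6 + I*sqrt(230) (z = -6 + sqrt(-129 - 101) = -6 + sqrt(-230) = -6 + I*sqrt(230) ≈ -6.0 + 15.166*I)
-(-1547 + sqrt(86 + z))**2 = -(-1547 + sqrt(86 + (-6 + I*sqrt(230))))**2 = -(-1547 + sqrt(80 + I*sqrt(230)))**2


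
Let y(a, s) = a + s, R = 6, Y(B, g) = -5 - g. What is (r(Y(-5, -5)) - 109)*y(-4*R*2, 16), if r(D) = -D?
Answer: 3488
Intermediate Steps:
(r(Y(-5, -5)) - 109)*y(-4*R*2, 16) = (-(-5 - 1*(-5)) - 109)*(-4*6*2 + 16) = (-(-5 + 5) - 109)*(-24*2 + 16) = (-1*0 - 109)*(-48 + 16) = (0 - 109)*(-32) = -109*(-32) = 3488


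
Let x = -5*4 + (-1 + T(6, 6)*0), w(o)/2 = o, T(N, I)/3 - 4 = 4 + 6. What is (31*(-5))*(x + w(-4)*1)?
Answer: 4495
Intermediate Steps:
T(N, I) = 42 (T(N, I) = 12 + 3*(4 + 6) = 12 + 3*10 = 12 + 30 = 42)
w(o) = 2*o
x = -21 (x = -5*4 + (-1 + 42*0) = -20 + (-1 + 0) = -20 - 1 = -21)
(31*(-5))*(x + w(-4)*1) = (31*(-5))*(-21 + (2*(-4))*1) = -155*(-21 - 8*1) = -155*(-21 - 8) = -155*(-29) = 4495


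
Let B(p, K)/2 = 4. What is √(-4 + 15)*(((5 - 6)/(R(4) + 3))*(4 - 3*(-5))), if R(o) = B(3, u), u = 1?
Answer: -19*√11/11 ≈ -5.7287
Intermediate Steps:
B(p, K) = 8 (B(p, K) = 2*4 = 8)
R(o) = 8
√(-4 + 15)*(((5 - 6)/(R(4) + 3))*(4 - 3*(-5))) = √(-4 + 15)*(((5 - 6)/(8 + 3))*(4 - 3*(-5))) = √11*((-1/11)*(4 + 15)) = √11*(-1*1/11*19) = √11*(-1/11*19) = √11*(-19/11) = -19*√11/11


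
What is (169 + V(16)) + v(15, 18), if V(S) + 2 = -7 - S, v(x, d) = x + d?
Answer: 177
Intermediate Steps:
v(x, d) = d + x
V(S) = -9 - S (V(S) = -2 + (-7 - S) = -9 - S)
(169 + V(16)) + v(15, 18) = (169 + (-9 - 1*16)) + (18 + 15) = (169 + (-9 - 16)) + 33 = (169 - 25) + 33 = 144 + 33 = 177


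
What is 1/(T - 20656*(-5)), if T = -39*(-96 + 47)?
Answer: 1/105191 ≈ 9.5065e-6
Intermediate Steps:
T = 1911 (T = -39*(-49) = 1911)
1/(T - 20656*(-5)) = 1/(1911 - 20656*(-5)) = 1/(1911 + 103280) = 1/105191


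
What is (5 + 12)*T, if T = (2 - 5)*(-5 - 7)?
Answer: 612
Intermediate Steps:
T = 36 (T = -3*(-12) = 36)
(5 + 12)*T = (5 + 12)*36 = 17*36 = 612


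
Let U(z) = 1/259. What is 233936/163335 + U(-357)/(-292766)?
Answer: 17738523143449/12385104063990 ≈ 1.4322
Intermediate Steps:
U(z) = 1/259
233936/163335 + U(-357)/(-292766) = 233936/163335 + (1/259)/(-292766) = 233936*(1/163335) + (1/259)*(-1/292766) = 233936/163335 - 1/75826394 = 17738523143449/12385104063990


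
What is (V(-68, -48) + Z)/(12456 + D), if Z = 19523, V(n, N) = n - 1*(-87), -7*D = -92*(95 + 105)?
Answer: 68397/52796 ≈ 1.2955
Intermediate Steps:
D = 18400/7 (D = -(-92)*(95 + 105)/7 = -(-92)*200/7 = -⅐*(-18400) = 18400/7 ≈ 2628.6)
V(n, N) = 87 + n (V(n, N) = n + 87 = 87 + n)
(V(-68, -48) + Z)/(12456 + D) = ((87 - 68) + 19523)/(12456 + 18400/7) = (19 + 19523)/(105592/7) = 19542*(7/105592) = 68397/52796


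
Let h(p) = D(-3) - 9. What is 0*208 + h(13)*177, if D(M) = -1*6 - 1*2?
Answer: -3009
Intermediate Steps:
D(M) = -8 (D(M) = -6 - 2 = -8)
h(p) = -17 (h(p) = -8 - 9 = -17)
0*208 + h(13)*177 = 0*208 - 17*177 = 0 - 3009 = -3009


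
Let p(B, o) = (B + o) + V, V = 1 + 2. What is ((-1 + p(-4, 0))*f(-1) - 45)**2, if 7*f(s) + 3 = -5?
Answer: 89401/49 ≈ 1824.5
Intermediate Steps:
V = 3
f(s) = -8/7 (f(s) = -3/7 + (1/7)*(-5) = -3/7 - 5/7 = -8/7)
p(B, o) = 3 + B + o (p(B, o) = (B + o) + 3 = 3 + B + o)
((-1 + p(-4, 0))*f(-1) - 45)**2 = ((-1 + (3 - 4 + 0))*(-8/7) - 45)**2 = ((-1 - 1)*(-8/7) - 45)**2 = (-2*(-8/7) - 45)**2 = (16/7 - 45)**2 = (-299/7)**2 = 89401/49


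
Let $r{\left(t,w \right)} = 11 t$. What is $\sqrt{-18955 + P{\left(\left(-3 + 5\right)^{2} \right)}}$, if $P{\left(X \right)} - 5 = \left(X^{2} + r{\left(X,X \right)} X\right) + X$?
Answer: $i \sqrt{18754} \approx 136.95 i$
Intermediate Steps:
$P{\left(X \right)} = 5 + X + 12 X^{2}$ ($P{\left(X \right)} = 5 + \left(\left(X^{2} + 11 X X\right) + X\right) = 5 + \left(\left(X^{2} + 11 X^{2}\right) + X\right) = 5 + \left(12 X^{2} + X\right) = 5 + \left(X + 12 X^{2}\right) = 5 + X + 12 X^{2}$)
$\sqrt{-18955 + P{\left(\left(-3 + 5\right)^{2} \right)}} = \sqrt{-18955 + \left(5 + \left(-3 + 5\right)^{2} + 12 \left(\left(-3 + 5\right)^{2}\right)^{2}\right)} = \sqrt{-18955 + \left(5 + 2^{2} + 12 \left(2^{2}\right)^{2}\right)} = \sqrt{-18955 + \left(5 + 4 + 12 \cdot 4^{2}\right)} = \sqrt{-18955 + \left(5 + 4 + 12 \cdot 16\right)} = \sqrt{-18955 + \left(5 + 4 + 192\right)} = \sqrt{-18955 + 201} = \sqrt{-18754} = i \sqrt{18754}$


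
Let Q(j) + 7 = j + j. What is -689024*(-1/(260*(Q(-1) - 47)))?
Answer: -3076/65 ≈ -47.323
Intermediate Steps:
Q(j) = -7 + 2*j (Q(j) = -7 + (j + j) = -7 + 2*j)
-689024*(-1/(260*(Q(-1) - 47))) = -689024*(-1/(260*((-7 + 2*(-1)) - 47))) = -689024*(-1/(260*((-7 - 2) - 47))) = -689024*(-1/(260*(-9 - 47))) = -689024/((-260*(-56))) = -689024/14560 = -689024*1/14560 = -3076/65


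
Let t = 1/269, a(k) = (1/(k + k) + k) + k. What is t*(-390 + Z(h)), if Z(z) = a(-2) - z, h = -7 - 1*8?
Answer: -1517/1076 ≈ -1.4099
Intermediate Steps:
h = -15 (h = -7 - 8 = -15)
a(k) = 1/(2*k) + 2*k (a(k) = (1/(2*k) + k) + k = (k + 1/(2*k)) + k = 1/(2*k) + 2*k)
Z(z) = -17/4 - z (Z(z) = ((½)/(-2) + 2*(-2)) - z = ((½)*(-½) - 4) - z = (-¼ - 4) - z = -17/4 - z)
t = 1/269 ≈ 0.0037175
t*(-390 + Z(h)) = (-390 + (-17/4 - 1*(-15)))/269 = (-390 + (-17/4 + 15))/269 = (-390 + 43/4)/269 = (1/269)*(-1517/4) = -1517/1076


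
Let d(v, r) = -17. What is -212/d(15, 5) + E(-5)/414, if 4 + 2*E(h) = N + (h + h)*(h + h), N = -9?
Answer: 59005/4692 ≈ 12.576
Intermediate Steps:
E(h) = -13/2 + 2*h² (E(h) = -2 + (-9 + (h + h)*(h + h))/2 = -2 + (-9 + (2*h)*(2*h))/2 = -2 + (-9 + 4*h²)/2 = -2 + (-9/2 + 2*h²) = -13/2 + 2*h²)
-212/d(15, 5) + E(-5)/414 = -212/(-17) + (-13/2 + 2*(-5)²)/414 = -212*(-1/17) + (-13/2 + 2*25)*(1/414) = 212/17 + (-13/2 + 50)*(1/414) = 212/17 + (87/2)*(1/414) = 212/17 + 29/276 = 59005/4692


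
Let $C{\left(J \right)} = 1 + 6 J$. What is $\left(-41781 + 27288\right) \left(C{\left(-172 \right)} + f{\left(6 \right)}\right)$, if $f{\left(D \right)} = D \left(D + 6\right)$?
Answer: $13898787$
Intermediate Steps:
$f{\left(D \right)} = D \left(6 + D\right)$
$\left(-41781 + 27288\right) \left(C{\left(-172 \right)} + f{\left(6 \right)}\right) = \left(-41781 + 27288\right) \left(\left(1 + 6 \left(-172\right)\right) + 6 \left(6 + 6\right)\right) = - 14493 \left(\left(1 - 1032\right) + 6 \cdot 12\right) = - 14493 \left(-1031 + 72\right) = \left(-14493\right) \left(-959\right) = 13898787$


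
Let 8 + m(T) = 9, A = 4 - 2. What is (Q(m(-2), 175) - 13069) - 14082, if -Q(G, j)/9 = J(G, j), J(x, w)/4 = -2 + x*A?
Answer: -27151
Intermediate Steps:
A = 2
J(x, w) = -8 + 8*x (J(x, w) = 4*(-2 + x*2) = 4*(-2 + 2*x) = -8 + 8*x)
m(T) = 1 (m(T) = -8 + 9 = 1)
Q(G, j) = 72 - 72*G (Q(G, j) = -9*(-8 + 8*G) = 72 - 72*G)
(Q(m(-2), 175) - 13069) - 14082 = ((72 - 72*1) - 13069) - 14082 = ((72 - 72) - 13069) - 14082 = (0 - 13069) - 14082 = -13069 - 14082 = -27151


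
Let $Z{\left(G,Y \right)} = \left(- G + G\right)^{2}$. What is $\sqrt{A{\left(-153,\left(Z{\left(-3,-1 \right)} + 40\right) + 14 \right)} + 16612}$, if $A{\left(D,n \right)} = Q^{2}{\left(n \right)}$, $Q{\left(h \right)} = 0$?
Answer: $2 \sqrt{4153} \approx 128.89$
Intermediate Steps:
$Z{\left(G,Y \right)} = 0$ ($Z{\left(G,Y \right)} = 0^{2} = 0$)
$A{\left(D,n \right)} = 0$ ($A{\left(D,n \right)} = 0^{2} = 0$)
$\sqrt{A{\left(-153,\left(Z{\left(-3,-1 \right)} + 40\right) + 14 \right)} + 16612} = \sqrt{0 + 16612} = \sqrt{16612} = 2 \sqrt{4153}$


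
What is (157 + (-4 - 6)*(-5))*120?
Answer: 24840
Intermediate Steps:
(157 + (-4 - 6)*(-5))*120 = (157 - 10*(-5))*120 = (157 + 50)*120 = 207*120 = 24840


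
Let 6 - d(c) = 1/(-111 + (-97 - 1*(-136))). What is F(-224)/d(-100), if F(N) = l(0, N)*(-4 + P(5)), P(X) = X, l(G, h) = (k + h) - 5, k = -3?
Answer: -16704/433 ≈ -38.577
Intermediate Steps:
l(G, h) = -8 + h (l(G, h) = (-3 + h) - 5 = -8 + h)
F(N) = -8 + N (F(N) = (-8 + N)*(-4 + 5) = (-8 + N)*1 = -8 + N)
d(c) = 433/72 (d(c) = 6 - 1/(-111 + (-97 - 1*(-136))) = 6 - 1/(-111 + (-97 + 136)) = 6 - 1/(-111 + 39) = 6 - 1/(-72) = 6 - 1*(-1/72) = 6 + 1/72 = 433/72)
F(-224)/d(-100) = (-8 - 224)/(433/72) = -232*72/433 = -16704/433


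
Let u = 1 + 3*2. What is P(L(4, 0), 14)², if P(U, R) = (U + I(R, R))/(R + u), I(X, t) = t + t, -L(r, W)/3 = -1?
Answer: 961/441 ≈ 2.1791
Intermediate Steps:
u = 7 (u = 1 + 6 = 7)
L(r, W) = 3 (L(r, W) = -3*(-1) = 3)
I(X, t) = 2*t
P(U, R) = (U + 2*R)/(7 + R) (P(U, R) = (U + 2*R)/(R + 7) = (U + 2*R)/(7 + R))
P(L(4, 0), 14)² = ((3 + 2*14)/(7 + 14))² = ((3 + 28)/21)² = ((1/21)*31)² = (31/21)² = 961/441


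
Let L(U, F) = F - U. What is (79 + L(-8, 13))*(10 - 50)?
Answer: -4000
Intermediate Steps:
(79 + L(-8, 13))*(10 - 50) = (79 + (13 - 1*(-8)))*(10 - 50) = (79 + (13 + 8))*(-40) = (79 + 21)*(-40) = 100*(-40) = -4000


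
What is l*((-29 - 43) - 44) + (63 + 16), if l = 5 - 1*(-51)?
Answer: -6417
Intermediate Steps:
l = 56 (l = 5 + 51 = 56)
l*((-29 - 43) - 44) + (63 + 16) = 56*((-29 - 43) - 44) + (63 + 16) = 56*(-72 - 44) + 79 = 56*(-116) + 79 = -6496 + 79 = -6417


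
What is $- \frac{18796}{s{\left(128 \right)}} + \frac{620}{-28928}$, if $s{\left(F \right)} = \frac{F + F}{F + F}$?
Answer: $- \frac{135932827}{7232} \approx -18796.0$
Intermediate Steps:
$s{\left(F \right)} = 1$ ($s{\left(F \right)} = \frac{2 F}{2 F} = 2 F \frac{1}{2 F} = 1$)
$- \frac{18796}{s{\left(128 \right)}} + \frac{620}{-28928} = - \frac{18796}{1} + \frac{620}{-28928} = \left(-18796\right) 1 + 620 \left(- \frac{1}{28928}\right) = -18796 - \frac{155}{7232} = - \frac{135932827}{7232}$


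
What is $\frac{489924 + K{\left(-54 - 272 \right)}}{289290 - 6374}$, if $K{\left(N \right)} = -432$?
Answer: $\frac{122373}{70729} \approx 1.7302$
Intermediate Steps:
$\frac{489924 + K{\left(-54 - 272 \right)}}{289290 - 6374} = \frac{489924 - 432}{289290 - 6374} = \frac{489492}{282916} = 489492 \cdot \frac{1}{282916} = \frac{122373}{70729}$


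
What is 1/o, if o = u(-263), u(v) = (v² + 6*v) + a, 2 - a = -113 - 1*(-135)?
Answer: 1/67571 ≈ 1.4799e-5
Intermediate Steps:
a = -20 (a = 2 - (-113 - 1*(-135)) = 2 - (-113 + 135) = 2 - 1*22 = 2 - 22 = -20)
u(v) = -20 + v² + 6*v (u(v) = (v² + 6*v) - 20 = -20 + v² + 6*v)
o = 67571 (o = -20 + (-263)² + 6*(-263) = -20 + 69169 - 1578 = 67571)
1/o = 1/67571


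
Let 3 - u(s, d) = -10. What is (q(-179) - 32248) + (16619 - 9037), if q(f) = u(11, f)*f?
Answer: -26993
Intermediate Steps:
u(s, d) = 13 (u(s, d) = 3 - 1*(-10) = 3 + 10 = 13)
q(f) = 13*f
(q(-179) - 32248) + (16619 - 9037) = (13*(-179) - 32248) + (16619 - 9037) = (-2327 - 32248) + 7582 = -34575 + 7582 = -26993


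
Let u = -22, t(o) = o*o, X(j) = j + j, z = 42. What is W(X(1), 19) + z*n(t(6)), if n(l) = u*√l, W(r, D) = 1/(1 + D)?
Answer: -110879/20 ≈ -5544.0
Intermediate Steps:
X(j) = 2*j
t(o) = o²
n(l) = -22*√l
W(X(1), 19) + z*n(t(6)) = 1/(1 + 19) + 42*(-22*√(6²)) = 1/20 + 42*(-22*√36) = 1/20 + 42*(-22*6) = 1/20 + 42*(-132) = 1/20 - 5544 = -110879/20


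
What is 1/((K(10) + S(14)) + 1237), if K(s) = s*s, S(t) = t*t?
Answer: 1/1533 ≈ 0.00065232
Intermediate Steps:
S(t) = t²
K(s) = s²
1/((K(10) + S(14)) + 1237) = 1/((10² + 14²) + 1237) = 1/((100 + 196) + 1237) = 1/(296 + 1237) = 1/1533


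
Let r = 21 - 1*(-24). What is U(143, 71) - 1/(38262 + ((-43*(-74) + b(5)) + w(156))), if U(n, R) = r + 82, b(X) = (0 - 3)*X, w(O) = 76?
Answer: 5271134/41505 ≈ 127.00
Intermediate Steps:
r = 45 (r = 21 + 24 = 45)
b(X) = -3*X
U(n, R) = 127 (U(n, R) = 45 + 82 = 127)
U(143, 71) - 1/(38262 + ((-43*(-74) + b(5)) + w(156))) = 127 - 1/(38262 + ((-43*(-74) - 3*5) + 76)) = 127 - 1/(38262 + ((3182 - 15) + 76)) = 127 - 1/(38262 + (3167 + 76)) = 127 - 1/(38262 + 3243) = 127 - 1/41505 = 5271134/41505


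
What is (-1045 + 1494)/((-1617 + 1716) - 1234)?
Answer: -449/1135 ≈ -0.39559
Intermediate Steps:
(-1045 + 1494)/((-1617 + 1716) - 1234) = 449/(99 - 1234) = 449/(-1135) = 449*(-1/1135) = -449/1135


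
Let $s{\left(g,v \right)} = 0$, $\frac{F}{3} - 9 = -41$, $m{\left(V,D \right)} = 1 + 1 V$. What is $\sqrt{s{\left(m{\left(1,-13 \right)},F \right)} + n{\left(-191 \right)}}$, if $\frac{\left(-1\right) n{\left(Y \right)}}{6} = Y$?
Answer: $\sqrt{1146} \approx 33.853$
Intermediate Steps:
$m{\left(V,D \right)} = 1 + V$
$F = -96$ ($F = 27 + 3 \left(-41\right) = 27 - 123 = -96$)
$n{\left(Y \right)} = - 6 Y$
$\sqrt{s{\left(m{\left(1,-13 \right)},F \right)} + n{\left(-191 \right)}} = \sqrt{0 - -1146} = \sqrt{0 + 1146} = \sqrt{1146}$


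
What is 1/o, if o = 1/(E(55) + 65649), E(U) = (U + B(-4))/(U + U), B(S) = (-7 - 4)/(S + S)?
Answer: 5251961/80 ≈ 65650.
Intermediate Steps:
B(S) = -11/(2*S) (B(S) = -11*1/(2*S) = -11/(2*S))
E(U) = (11/8 + U)/(2*U) (E(U) = (U - 11/2/(-4))/(U + U) = (U - 11/2*(-¼))/((2*U)) = (U + 11/8)*(1/(2*U)) = (11/8 + U)*(1/(2*U)) = (11/8 + U)/(2*U))
o = 80/5251961 (o = 1/((1/16)*(11 + 8*55)/55 + 65649) = 1/((1/16)*(1/55)*(11 + 440) + 65649) = 1/((1/16)*(1/55)*451 + 65649) = 1/(41/80 + 65649) = 1/(5251961/80) = 80/5251961 ≈ 1.5232e-5)
1/o = 1/(80/5251961) = 5251961/80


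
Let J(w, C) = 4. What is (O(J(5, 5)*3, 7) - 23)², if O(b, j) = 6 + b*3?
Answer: 361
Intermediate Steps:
O(b, j) = 6 + 3*b
(O(J(5, 5)*3, 7) - 23)² = ((6 + 3*(4*3)) - 23)² = ((6 + 3*12) - 23)² = ((6 + 36) - 23)² = (42 - 23)² = 19² = 361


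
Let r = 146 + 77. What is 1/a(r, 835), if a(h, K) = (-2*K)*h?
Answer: -1/372410 ≈ -2.6852e-6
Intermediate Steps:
r = 223
a(h, K) = -2*K*h
1/a(r, 835) = 1/(-2*835*223) = 1/(-372410) = -1/372410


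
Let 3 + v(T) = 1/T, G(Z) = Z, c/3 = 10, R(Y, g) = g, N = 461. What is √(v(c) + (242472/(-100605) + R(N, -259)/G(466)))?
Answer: I*√3259837792868145/23440965 ≈ 2.4357*I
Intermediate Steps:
c = 30 (c = 3*10 = 30)
v(T) = -3 + 1/T
√(v(c) + (242472/(-100605) + R(N, -259)/G(466))) = √((-3 + 1/30) + (242472/(-100605) - 259/466)) = √((-3 + 1/30) + (242472*(-1/100605) - 259*1/466)) = √(-89/30 + (-80824/33535 - 259/466)) = √(-89/30 - 46349549/15627310) = √(-139065853/23440965) = I*√3259837792868145/23440965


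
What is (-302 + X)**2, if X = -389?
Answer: 477481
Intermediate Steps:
(-302 + X)**2 = (-302 - 389)**2 = (-691)**2 = 477481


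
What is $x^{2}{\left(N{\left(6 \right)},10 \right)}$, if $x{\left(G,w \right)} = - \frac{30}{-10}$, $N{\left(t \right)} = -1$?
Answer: $9$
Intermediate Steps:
$x{\left(G,w \right)} = 3$ ($x{\left(G,w \right)} = \left(-30\right) \left(- \frac{1}{10}\right) = 3$)
$x^{2}{\left(N{\left(6 \right)},10 \right)} = 3^{2} = 9$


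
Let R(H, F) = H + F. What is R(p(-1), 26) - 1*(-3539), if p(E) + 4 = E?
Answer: 3560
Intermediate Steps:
p(E) = -4 + E
R(H, F) = F + H
R(p(-1), 26) - 1*(-3539) = (26 + (-4 - 1)) - 1*(-3539) = (26 - 5) + 3539 = 21 + 3539 = 3560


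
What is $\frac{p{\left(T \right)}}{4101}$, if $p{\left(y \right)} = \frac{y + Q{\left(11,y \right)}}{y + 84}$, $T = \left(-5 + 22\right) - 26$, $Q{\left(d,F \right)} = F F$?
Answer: $\frac{8}{34175} \approx 0.00023409$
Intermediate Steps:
$Q{\left(d,F \right)} = F^{2}$
$T = -9$ ($T = 17 - 26 = -9$)
$p{\left(y \right)} = \frac{y + y^{2}}{84 + y}$ ($p{\left(y \right)} = \frac{y + y^{2}}{y + 84} = \frac{y + y^{2}}{84 + y}$)
$\frac{p{\left(T \right)}}{4101} = \frac{\left(-9\right) \frac{1}{84 - 9} \left(1 - 9\right)}{4101} = \left(-9\right) \frac{1}{75} \left(-8\right) \frac{1}{4101} = \frac{24}{25} \cdot \frac{1}{4101} = \frac{8}{34175}$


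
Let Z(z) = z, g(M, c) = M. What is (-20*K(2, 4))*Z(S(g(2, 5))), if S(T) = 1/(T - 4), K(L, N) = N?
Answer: 40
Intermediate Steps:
S(T) = 1/(-4 + T)
(-20*K(2, 4))*Z(S(g(2, 5))) = (-20*4)/(-4 + 2) = -80/(-2) = -80*(-1/2) = 40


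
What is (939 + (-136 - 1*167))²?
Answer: 404496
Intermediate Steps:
(939 + (-136 - 1*167))² = (939 + (-136 - 167))² = (939 - 303)² = 636² = 404496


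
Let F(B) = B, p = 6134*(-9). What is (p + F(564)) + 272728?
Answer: 218086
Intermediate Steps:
p = -55206
(p + F(564)) + 272728 = (-55206 + 564) + 272728 = -54642 + 272728 = 218086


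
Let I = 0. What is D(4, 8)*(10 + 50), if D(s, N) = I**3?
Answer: 0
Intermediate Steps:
D(s, N) = 0 (D(s, N) = 0**3 = 0)
D(4, 8)*(10 + 50) = 0*(10 + 50) = 0*60 = 0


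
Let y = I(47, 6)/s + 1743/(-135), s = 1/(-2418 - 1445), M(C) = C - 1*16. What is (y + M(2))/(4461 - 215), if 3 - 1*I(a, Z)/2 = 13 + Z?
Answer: 5561509/191070 ≈ 29.107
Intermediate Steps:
M(C) = -16 + C (M(C) = C - 16 = -16 + C)
I(a, Z) = -20 - 2*Z (I(a, Z) = 6 - 2*(13 + Z) = 6 + (-26 - 2*Z) = -20 - 2*Z)
s = -1/3863 (s = 1/(-3863) = -1/3863 ≈ -0.00025887)
y = 5562139/45 (y = (-20 - 2*6)/(-1/3863) + 1743/(-135) = (-20 - 12)*(-3863) + 1743*(-1/135) = -32*(-3863) - 581/45 = 123616 - 581/45 = 5562139/45 ≈ 1.2360e+5)
(y + M(2))/(4461 - 215) = (5562139/45 + (-16 + 2))/(4461 - 215) = (5562139/45 - 14)/4246 = (5561509/45)*(1/4246) = 5561509/191070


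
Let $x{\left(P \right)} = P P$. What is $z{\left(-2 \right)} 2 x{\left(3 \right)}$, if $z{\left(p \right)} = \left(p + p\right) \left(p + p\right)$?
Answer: $288$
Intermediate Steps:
$x{\left(P \right)} = P^{2}$
$z{\left(p \right)} = 4 p^{2}$ ($z{\left(p \right)} = 2 p 2 p = 4 p^{2}$)
$z{\left(-2 \right)} 2 x{\left(3 \right)} = 4 \left(-2\right)^{2} \cdot 2 \cdot 3^{2} = 4 \cdot 4 \cdot 2 \cdot 9 = 16 \cdot 2 \cdot 9 = 32 \cdot 9 = 288$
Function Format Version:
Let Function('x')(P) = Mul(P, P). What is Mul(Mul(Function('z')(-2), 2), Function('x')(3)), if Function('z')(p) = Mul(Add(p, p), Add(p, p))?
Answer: 288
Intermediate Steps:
Function('x')(P) = Pow(P, 2)
Function('z')(p) = Mul(4, Pow(p, 2)) (Function('z')(p) = Mul(Mul(2, p), Mul(2, p)) = Mul(4, Pow(p, 2)))
Mul(Mul(Function('z')(-2), 2), Function('x')(3)) = Mul(Mul(Mul(4, Pow(-2, 2)), 2), Pow(3, 2)) = Mul(Mul(Mul(4, 4), 2), 9) = Mul(Mul(16, 2), 9) = Mul(32, 9) = 288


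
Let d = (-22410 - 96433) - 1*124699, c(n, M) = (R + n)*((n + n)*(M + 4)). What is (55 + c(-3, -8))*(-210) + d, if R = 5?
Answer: -265172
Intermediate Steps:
c(n, M) = 2*n*(4 + M)*(5 + n) (c(n, M) = (5 + n)*((n + n)*(M + 4)) = (5 + n)*((2*n)*(4 + M)) = (5 + n)*(2*n*(4 + M)) = 2*n*(4 + M)*(5 + n))
d = -243542 (d = -118843 - 124699 = -243542)
(55 + c(-3, -8))*(-210) + d = (55 + 2*(-3)*(20 + 4*(-3) + 5*(-8) - 8*(-3)))*(-210) - 243542 = (55 + 2*(-3)*(20 - 12 - 40 + 24))*(-210) - 243542 = (55 + 2*(-3)*(-8))*(-210) - 243542 = (55 + 48)*(-210) - 243542 = 103*(-210) - 243542 = -21630 - 243542 = -265172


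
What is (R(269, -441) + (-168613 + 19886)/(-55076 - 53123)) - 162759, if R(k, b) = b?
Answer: -17657928073/108199 ≈ -1.6320e+5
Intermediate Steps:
(R(269, -441) + (-168613 + 19886)/(-55076 - 53123)) - 162759 = (-441 + (-168613 + 19886)/(-55076 - 53123)) - 162759 = (-441 - 148727/(-108199)) - 162759 = (-441 - 148727*(-1/108199)) - 162759 = (-441 + 148727/108199) - 162759 = -47567032/108199 - 162759 = -17657928073/108199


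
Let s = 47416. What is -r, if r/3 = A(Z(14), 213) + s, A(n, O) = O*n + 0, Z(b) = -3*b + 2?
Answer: -116688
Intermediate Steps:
Z(b) = 2 - 3*b
A(n, O) = O*n
r = 116688 (r = 3*(213*(2 - 3*14) + 47416) = 3*(213*(2 - 42) + 47416) = 3*(213*(-40) + 47416) = 3*(-8520 + 47416) = 3*38896 = 116688)
-r = -1*116688 = -116688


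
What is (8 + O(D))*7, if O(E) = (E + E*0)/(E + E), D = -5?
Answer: 119/2 ≈ 59.500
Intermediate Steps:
O(E) = 1/2 (O(E) = (E + 0)/((2*E)) = E*(1/(2*E)) = 1/2)
(8 + O(D))*7 = (8 + 1/2)*7 = (17/2)*7 = 119/2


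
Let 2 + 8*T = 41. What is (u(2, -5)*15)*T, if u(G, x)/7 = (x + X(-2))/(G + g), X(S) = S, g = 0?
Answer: -28665/16 ≈ -1791.6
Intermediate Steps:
u(G, x) = 7*(-2 + x)/G (u(G, x) = 7*((x - 2)/(G + 0)) = 7*((-2 + x)/G) = 7*(-2 + x)/G)
T = 39/8 (T = -¼ + (⅛)*41 = -¼ + 41/8 = 39/8 ≈ 4.8750)
(u(2, -5)*15)*T = ((7*(-2 - 5)/2)*15)*(39/8) = ((7*(½)*(-7))*15)*(39/8) = -49/2*15*(39/8) = -735/2*39/8 = -28665/16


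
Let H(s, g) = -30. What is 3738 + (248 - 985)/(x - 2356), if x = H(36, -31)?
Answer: 8919605/2386 ≈ 3738.3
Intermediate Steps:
x = -30
3738 + (248 - 985)/(x - 2356) = 3738 + (248 - 985)/(-30 - 2356) = 3738 - 737/(-2386) = 3738 - 737*(-1/2386) = 3738 + 737/2386 = 8919605/2386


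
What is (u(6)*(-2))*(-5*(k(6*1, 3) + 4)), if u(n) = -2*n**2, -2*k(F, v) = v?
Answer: -1800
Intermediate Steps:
k(F, v) = -v/2
(u(6)*(-2))*(-5*(k(6*1, 3) + 4)) = (-2*6**2*(-2))*(-5*(-1/2*3 + 4)) = (-2*36*(-2))*(-5*(-3/2 + 4)) = (-72*(-2))*(-5*5/2) = 144*(-25/2) = -1800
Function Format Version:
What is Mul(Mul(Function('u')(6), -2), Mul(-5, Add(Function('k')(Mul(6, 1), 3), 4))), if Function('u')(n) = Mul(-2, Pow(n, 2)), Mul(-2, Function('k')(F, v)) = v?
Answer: -1800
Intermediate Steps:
Function('k')(F, v) = Mul(Rational(-1, 2), v)
Mul(Mul(Function('u')(6), -2), Mul(-5, Add(Function('k')(Mul(6, 1), 3), 4))) = Mul(Mul(Mul(-2, Pow(6, 2)), -2), Mul(-5, Add(Mul(Rational(-1, 2), 3), 4))) = Mul(Mul(Mul(-2, 36), -2), Mul(-5, Add(Rational(-3, 2), 4))) = Mul(Mul(-72, -2), Mul(-5, Rational(5, 2))) = Mul(144, Rational(-25, 2)) = -1800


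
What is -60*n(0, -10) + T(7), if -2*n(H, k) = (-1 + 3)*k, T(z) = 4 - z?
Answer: -603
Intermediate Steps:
n(H, k) = -k (n(H, k) = -(-1 + 3)*k/2 = -k)
-60*n(0, -10) + T(7) = -(-60)*(-10) + (4 - 1*7) = -60*10 + (4 - 7) = -600 - 3 = -603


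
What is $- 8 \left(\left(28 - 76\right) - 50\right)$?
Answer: $784$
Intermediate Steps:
$- 8 \left(\left(28 - 76\right) - 50\right) = - 8 \left(-48 - 50\right) = \left(-8\right) \left(-98\right) = 784$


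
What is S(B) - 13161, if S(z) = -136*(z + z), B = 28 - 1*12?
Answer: -17513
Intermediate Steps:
B = 16 (B = 28 - 12 = 16)
S(z) = -272*z
S(B) - 13161 = -272*16 - 13161 = -4352 - 13161 = -17513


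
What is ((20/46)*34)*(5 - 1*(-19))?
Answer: 8160/23 ≈ 354.78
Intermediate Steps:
((20/46)*34)*(5 - 1*(-19)) = ((20*(1/46))*34)*(5 + 19) = ((10/23)*34)*24 = (340/23)*24 = 8160/23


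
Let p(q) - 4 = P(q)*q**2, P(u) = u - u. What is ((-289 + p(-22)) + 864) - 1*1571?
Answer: -992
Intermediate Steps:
P(u) = 0
p(q) = 4 (p(q) = 4 + 0*q**2 = 4 + 0 = 4)
((-289 + p(-22)) + 864) - 1*1571 = ((-289 + 4) + 864) - 1*1571 = (-285 + 864) - 1571 = 579 - 1571 = -992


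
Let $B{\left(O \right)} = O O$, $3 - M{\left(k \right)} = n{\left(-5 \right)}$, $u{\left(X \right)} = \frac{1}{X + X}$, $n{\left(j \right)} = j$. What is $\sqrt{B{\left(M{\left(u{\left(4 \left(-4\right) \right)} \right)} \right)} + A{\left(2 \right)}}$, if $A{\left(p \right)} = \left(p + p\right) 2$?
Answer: $6 \sqrt{2} \approx 8.4853$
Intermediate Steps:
$u{\left(X \right)} = \frac{1}{2 X}$
$M{\left(k \right)} = 8$ ($M{\left(k \right)} = 3 - -5 = 3 + 5 = 8$)
$B{\left(O \right)} = O^{2}$
$A{\left(p \right)} = 4 p$ ($A{\left(p \right)} = 2 p 2 = 4 p$)
$\sqrt{B{\left(M{\left(u{\left(4 \left(-4\right) \right)} \right)} \right)} + A{\left(2 \right)}} = \sqrt{8^{2} + 4 \cdot 2} = \sqrt{64 + 8} = \sqrt{72} = 6 \sqrt{2}$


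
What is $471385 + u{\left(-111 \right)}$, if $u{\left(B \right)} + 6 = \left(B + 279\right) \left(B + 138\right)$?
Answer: $475915$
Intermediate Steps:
$u{\left(B \right)} = -6 + \left(138 + B\right) \left(279 + B\right)$ ($u{\left(B \right)} = -6 + \left(B + 279\right) \left(B + 138\right) = -6 + \left(279 + B\right) \left(138 + B\right) = -6 + \left(138 + B\right) \left(279 + B\right)$)
$471385 + u{\left(-111 \right)} = 471385 + \left(38496 + \left(-111\right)^{2} + 417 \left(-111\right)\right) = 471385 + \left(38496 + 12321 - 46287\right) = 471385 + 4530 = 475915$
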